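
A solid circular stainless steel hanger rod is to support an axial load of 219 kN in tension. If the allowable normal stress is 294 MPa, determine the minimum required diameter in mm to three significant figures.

30.8 mm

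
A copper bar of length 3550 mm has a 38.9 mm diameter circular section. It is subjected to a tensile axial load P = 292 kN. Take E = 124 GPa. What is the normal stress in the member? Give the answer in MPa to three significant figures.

246 MPa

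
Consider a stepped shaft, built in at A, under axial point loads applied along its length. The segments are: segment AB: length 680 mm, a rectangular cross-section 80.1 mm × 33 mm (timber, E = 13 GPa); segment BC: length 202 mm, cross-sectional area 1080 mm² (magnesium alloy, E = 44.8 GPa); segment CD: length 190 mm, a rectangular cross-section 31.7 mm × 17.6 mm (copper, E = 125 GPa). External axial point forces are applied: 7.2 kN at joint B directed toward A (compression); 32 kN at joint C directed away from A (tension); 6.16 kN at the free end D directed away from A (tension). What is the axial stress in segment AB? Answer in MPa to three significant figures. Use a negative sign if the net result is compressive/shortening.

11.7 MPa

Internal axial forces (sectioning from the free end, tension +): N_CD = 6.16 kN, N_BC = 38.16 kN, N_AB = 30.96 kN.
A_AB = 2643 mm².
σ_AB = N_AB/A_AB = 30960/2643 = 11.71 MPa.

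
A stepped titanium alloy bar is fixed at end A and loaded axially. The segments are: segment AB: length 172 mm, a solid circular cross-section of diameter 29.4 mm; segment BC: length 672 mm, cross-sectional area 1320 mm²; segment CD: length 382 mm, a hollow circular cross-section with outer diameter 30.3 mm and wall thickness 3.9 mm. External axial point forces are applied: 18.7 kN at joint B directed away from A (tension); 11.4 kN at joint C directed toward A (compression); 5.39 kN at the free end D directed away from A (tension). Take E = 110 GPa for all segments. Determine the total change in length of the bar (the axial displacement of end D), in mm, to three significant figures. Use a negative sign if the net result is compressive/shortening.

Internal axial forces (sectioning from the free end, tension +): N_CD = 5.39 kN, N_BC = -6.01 kN, N_AB = 12.69 kN.
A_AB = 678.9 mm².
A_CD = 323.5 mm².
δ_AB = 12690·172/(678.9·110000) = 0.02923 mm
δ_BC = -6010·672/(1320·110000) = -0.02781 mm
δ_CD = 5390·382/(323.5·110000) = 0.05787 mm
δ = Σδ_i = 0.05928 mm.

0.0593 mm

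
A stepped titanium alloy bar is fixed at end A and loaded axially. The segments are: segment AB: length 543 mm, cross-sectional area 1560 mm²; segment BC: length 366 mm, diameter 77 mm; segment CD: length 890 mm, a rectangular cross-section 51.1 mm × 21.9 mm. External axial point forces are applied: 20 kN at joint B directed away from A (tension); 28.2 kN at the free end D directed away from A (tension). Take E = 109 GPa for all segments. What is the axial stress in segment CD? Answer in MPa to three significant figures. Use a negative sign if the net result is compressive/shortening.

25.2 MPa

Internal axial forces (sectioning from the free end, tension +): N_CD = 28.2 kN, N_BC = 28.2 kN, N_AB = 48.2 kN.
A_CD = 1119 mm².
σ_CD = N_CD/A_CD = 28200/1119 = 25.2 MPa.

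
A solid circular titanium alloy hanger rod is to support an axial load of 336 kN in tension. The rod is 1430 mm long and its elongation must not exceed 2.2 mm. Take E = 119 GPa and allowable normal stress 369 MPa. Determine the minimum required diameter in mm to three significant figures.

48.3 mm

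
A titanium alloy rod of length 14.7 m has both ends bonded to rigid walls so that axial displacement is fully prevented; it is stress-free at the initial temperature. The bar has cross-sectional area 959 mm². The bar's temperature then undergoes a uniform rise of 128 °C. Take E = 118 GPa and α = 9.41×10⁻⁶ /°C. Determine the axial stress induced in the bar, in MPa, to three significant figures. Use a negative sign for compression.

-142 MPa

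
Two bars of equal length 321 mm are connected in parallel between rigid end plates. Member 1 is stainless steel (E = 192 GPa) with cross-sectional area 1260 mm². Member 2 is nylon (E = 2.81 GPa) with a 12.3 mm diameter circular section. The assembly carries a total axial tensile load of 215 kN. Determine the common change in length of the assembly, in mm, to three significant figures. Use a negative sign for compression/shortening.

0.285 mm

A_2 = 118.8 mm².
Equal strain + equilibrium ⇒ each member carries load in proportion to AE: A₁E₁ = 241900000 N, A₂E₂ = 333900 N, ΣAE = 242300000 N.
δ = PL/ΣAE = 215000·321/242300000 = 0.2849 mm.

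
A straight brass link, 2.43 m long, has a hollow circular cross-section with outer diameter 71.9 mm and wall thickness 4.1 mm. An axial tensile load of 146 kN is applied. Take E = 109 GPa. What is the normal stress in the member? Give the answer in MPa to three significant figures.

167 MPa

A = 873.3 mm².
σ = N/A = 146000/873.3 = 167.2 MPa.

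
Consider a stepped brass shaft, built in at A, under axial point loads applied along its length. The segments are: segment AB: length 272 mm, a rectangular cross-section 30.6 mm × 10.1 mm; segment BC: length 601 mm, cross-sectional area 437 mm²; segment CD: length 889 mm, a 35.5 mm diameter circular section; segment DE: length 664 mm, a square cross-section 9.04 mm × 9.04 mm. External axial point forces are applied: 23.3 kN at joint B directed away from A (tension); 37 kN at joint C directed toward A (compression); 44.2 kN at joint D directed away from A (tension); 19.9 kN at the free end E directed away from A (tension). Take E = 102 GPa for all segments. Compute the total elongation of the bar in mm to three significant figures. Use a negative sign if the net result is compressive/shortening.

2.95 mm

Internal axial forces (sectioning from the free end, tension +): N_DE = 19.9 kN, N_CD = 64.1 kN, N_BC = 27.1 kN, N_AB = 50.4 kN.
A_AB = 309.1 mm².
A_CD = 989.8 mm².
A_DE = 81.72 mm².
δ_AB = 50400·272/(309.1·102000) = 0.4349 mm
δ_BC = 27100·601/(437·102000) = 0.3654 mm
δ_CD = 64100·889/(989.8·102000) = 0.5644 mm
δ_DE = 19900·664/(81.72·102000) = 1.585 mm
δ = Σδ_i = 2.95 mm.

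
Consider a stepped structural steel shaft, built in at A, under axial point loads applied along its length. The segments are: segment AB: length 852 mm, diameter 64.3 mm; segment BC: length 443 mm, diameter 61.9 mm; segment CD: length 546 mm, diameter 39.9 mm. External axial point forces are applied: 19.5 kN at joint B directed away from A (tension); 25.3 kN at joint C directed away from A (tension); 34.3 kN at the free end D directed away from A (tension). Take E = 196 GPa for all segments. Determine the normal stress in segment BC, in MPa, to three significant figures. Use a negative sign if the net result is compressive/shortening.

Internal axial forces (sectioning from the free end, tension +): N_CD = 34.3 kN, N_BC = 59.6 kN, N_AB = 79.1 kN.
A_BC = 3009 mm².
σ_BC = N_BC/A_BC = 59600/3009 = 19.81 MPa.

19.8 MPa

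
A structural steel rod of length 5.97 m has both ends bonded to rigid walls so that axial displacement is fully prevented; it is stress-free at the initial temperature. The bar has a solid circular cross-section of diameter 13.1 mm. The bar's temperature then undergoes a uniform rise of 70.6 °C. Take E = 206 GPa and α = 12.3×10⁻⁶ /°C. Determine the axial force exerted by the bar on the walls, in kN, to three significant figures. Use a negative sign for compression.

-24.1 kN

Free thermal expansion αLΔT = 12.3e-6 · 5970 · 70.6 = 5.184 mm.
The walls impose strain ε = −(5.184)/5970 = -8.6838e-04; σ = Eε = 206000 · -8.6838e-04 = -178.9 MPa.
Wall reaction R = σ·A = -178.9·134.8 = -24110 N = -24.11 kN.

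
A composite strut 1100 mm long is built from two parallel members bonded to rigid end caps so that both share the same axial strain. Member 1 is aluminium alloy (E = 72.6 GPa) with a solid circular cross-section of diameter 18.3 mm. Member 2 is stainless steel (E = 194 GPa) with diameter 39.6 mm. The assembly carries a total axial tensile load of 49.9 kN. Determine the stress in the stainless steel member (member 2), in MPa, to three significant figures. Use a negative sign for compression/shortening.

37.5 MPa

A_1 = 263 mm².
A_2 = 1232 mm².
Equal strain + equilibrium ⇒ each member carries load in proportion to AE: A₁E₁ = 19100000 N, A₂E₂ = 238900000 N, ΣAE = 258000000 N.
σ₂ = P·E₂/ΣAE = 49900·194000/258000000 = 37.52 MPa.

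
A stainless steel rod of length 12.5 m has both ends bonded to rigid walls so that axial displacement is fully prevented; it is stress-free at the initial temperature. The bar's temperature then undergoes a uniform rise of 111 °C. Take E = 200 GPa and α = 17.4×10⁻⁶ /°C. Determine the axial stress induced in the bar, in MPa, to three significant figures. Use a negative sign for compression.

-386 MPa

Free thermal expansion αLΔT = 17.4e-6 · 12500 · 111 = 24.14 mm.
The walls impose strain ε = −(24.14)/12500 = -1.9314e-03; σ = Eε = 200000 · -1.9314e-03 = -386.3 MPa.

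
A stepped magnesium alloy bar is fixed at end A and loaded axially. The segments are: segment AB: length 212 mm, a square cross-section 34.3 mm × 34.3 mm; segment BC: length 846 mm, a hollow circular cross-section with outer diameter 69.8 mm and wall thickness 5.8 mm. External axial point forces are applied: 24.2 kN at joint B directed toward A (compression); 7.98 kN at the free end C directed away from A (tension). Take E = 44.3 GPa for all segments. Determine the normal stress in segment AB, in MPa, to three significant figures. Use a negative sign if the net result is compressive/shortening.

-13.8 MPa

Internal axial forces (sectioning from the free end, tension +): N_BC = 7.98 kN, N_AB = -16.22 kN.
A_AB = 1176 mm².
σ_AB = N_AB/A_AB = -16220/1176 = -13.79 MPa.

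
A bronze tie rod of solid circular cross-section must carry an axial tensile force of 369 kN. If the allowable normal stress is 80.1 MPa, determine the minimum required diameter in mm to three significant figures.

76.6 mm

Required area A ≥ P/σ_allow = 369000/80.1 = 4607 mm².
For a solid circular section, d ≥ √(4A/π) = 76.59 mm.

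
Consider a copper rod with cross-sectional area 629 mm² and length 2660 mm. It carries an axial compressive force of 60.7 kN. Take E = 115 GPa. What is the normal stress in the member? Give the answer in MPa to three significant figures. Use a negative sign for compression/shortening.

-96.5 MPa

σ = N/A = -60700/629 = -96.5 MPa.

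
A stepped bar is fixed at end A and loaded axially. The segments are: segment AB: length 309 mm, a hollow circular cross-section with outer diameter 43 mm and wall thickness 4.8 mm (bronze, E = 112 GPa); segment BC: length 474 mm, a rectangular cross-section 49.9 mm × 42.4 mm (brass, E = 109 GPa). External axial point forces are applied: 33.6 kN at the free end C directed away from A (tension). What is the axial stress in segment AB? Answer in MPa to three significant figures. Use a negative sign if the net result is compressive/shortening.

58.3 MPa

Internal axial forces (sectioning from the free end, tension +): N_BC = 33.6 kN, N_AB = 33.6 kN.
A_AB = 576 mm².
σ_AB = N_AB/A_AB = 33600/576 = 58.33 MPa.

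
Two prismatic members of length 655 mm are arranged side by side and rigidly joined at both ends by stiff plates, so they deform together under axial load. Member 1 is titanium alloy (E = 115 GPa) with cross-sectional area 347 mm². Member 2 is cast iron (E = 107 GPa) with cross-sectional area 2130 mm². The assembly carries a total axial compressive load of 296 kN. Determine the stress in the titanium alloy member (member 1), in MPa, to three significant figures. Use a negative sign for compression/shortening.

Equal strain + equilibrium ⇒ each member carries load in proportion to AE: A₁E₁ = 39900000 N, A₂E₂ = 227900000 N, ΣAE = 267800000 N.
σ₁ = P·E₁/ΣAE = -296000·115000/267800000 = -127.1 MPa.

-127 MPa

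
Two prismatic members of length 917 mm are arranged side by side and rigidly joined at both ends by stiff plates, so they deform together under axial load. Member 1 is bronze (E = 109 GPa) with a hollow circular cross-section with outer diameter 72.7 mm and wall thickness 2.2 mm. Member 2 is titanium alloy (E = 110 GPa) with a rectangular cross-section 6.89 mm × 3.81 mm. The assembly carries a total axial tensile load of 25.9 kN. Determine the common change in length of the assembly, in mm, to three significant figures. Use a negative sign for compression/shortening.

0.424 mm

A_1 = 487.3 mm².
A_2 = 26.25 mm².
Equal strain + equilibrium ⇒ each member carries load in proportion to AE: A₁E₁ = 53110000 N, A₂E₂ = 2888000 N, ΣAE = 56000000 N.
δ = PL/ΣAE = 25900·917/56000000 = 0.4241 mm.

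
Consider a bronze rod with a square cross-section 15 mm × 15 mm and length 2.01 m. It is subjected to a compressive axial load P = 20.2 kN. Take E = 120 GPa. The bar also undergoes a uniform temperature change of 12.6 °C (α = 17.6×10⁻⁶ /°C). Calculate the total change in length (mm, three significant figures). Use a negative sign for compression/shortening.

-1.06 mm

A = 225 mm².
δ_mech = NL/(AE) = -20200·2010/(225·120000) = -1.504 mm.
δ_thermal = αLΔT = 17.6e-6·2010·12.6 = 0.4457 mm.
δ = δ_mech + δ_thermal = -1.058 mm.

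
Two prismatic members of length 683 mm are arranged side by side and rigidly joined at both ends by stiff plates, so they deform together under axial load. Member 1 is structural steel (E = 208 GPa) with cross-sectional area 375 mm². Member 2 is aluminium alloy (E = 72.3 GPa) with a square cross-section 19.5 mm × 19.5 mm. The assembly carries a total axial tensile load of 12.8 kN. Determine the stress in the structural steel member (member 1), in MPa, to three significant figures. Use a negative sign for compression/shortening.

25.2 MPa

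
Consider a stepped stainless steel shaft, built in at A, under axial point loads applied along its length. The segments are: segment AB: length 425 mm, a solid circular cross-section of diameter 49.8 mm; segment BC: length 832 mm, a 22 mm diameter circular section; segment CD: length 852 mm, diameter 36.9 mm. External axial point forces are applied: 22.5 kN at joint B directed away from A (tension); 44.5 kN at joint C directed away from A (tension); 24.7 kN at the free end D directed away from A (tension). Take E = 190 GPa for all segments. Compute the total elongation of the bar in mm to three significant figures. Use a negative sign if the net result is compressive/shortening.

Internal axial forces (sectioning from the free end, tension +): N_CD = 24.7 kN, N_BC = 69.2 kN, N_AB = 91.7 kN.
A_AB = 1948 mm².
A_BC = 380.1 mm².
A_CD = 1069 mm².
δ_AB = 91700·425/(1948·190000) = 0.1053 mm
δ_BC = 69200·832/(380.1·190000) = 0.7972 mm
δ_CD = 24700·852/(1069·190000) = 0.1036 mm
δ = Σδ_i = 1.006 mm.

1.01 mm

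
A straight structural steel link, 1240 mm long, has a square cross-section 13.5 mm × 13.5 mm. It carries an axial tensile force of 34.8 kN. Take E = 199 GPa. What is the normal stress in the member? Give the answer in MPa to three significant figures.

A = 182.2 mm².
σ = N/A = 34800/182.2 = 190.9 MPa.

191 MPa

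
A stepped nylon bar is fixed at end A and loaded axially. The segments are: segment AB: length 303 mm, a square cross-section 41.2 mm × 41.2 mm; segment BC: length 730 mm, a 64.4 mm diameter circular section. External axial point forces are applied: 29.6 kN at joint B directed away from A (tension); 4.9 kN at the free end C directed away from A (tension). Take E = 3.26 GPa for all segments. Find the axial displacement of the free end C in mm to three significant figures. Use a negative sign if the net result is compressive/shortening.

2.23 mm

Internal axial forces (sectioning from the free end, tension +): N_BC = 4.9 kN, N_AB = 34.5 kN.
A_AB = 1697 mm².
A_BC = 3257 mm².
δ_AB = 34500·303/(1697·3260) = 1.889 mm
δ_BC = 4900·730/(3257·3260) = 0.3369 mm
δ = Σδ_i = 2.226 mm.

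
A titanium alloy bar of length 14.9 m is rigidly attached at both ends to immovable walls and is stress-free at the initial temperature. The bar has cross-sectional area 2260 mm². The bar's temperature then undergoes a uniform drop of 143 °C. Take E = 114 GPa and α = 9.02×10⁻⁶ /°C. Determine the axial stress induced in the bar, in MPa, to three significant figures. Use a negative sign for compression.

147 MPa

Free thermal expansion αLΔT = 9.02e-6 · 14900 · -143 = -19.22 mm.
The walls impose strain ε = −(-19.22)/14900 = 1.2899e-03; σ = Eε = 114000 · 1.2899e-03 = 147 MPa.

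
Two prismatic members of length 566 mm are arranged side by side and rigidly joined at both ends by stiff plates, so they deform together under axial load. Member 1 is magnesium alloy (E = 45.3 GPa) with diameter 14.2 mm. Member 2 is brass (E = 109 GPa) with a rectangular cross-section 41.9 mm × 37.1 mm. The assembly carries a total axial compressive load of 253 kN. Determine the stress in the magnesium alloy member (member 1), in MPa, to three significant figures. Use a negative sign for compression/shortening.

-64.9 MPa

A_1 = 158.4 mm².
A_2 = 1554 mm².
Equal strain + equilibrium ⇒ each member carries load in proportion to AE: A₁E₁ = 7174000 N, A₂E₂ = 169400000 N, ΣAE = 176600000 N.
σ₁ = P·E₁/ΣAE = -253000·45300/176600000 = -64.89 MPa.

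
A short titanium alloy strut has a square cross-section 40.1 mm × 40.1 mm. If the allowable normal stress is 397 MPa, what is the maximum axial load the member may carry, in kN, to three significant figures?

638 kN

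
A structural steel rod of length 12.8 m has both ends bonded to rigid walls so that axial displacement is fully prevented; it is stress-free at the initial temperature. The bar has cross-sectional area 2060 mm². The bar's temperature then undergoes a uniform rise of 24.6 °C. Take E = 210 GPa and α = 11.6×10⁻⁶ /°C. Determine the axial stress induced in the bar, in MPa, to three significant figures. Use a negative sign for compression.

-59.9 MPa

Free thermal expansion αLΔT = 11.6e-6 · 12800 · 24.6 = 3.653 mm.
The walls impose strain ε = −(3.653)/12800 = -2.8536e-04; σ = Eε = 210000 · -2.8536e-04 = -59.93 MPa.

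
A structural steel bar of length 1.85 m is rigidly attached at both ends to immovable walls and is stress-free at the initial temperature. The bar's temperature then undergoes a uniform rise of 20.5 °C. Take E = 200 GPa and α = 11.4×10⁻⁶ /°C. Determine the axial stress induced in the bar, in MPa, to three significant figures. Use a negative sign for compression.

Free thermal expansion αLΔT = 11.4e-6 · 1850 · 20.5 = 0.4323 mm.
The walls impose strain ε = −(0.4323)/1850 = -2.3370e-04; σ = Eε = 200000 · -2.3370e-04 = -46.74 MPa.

-46.7 MPa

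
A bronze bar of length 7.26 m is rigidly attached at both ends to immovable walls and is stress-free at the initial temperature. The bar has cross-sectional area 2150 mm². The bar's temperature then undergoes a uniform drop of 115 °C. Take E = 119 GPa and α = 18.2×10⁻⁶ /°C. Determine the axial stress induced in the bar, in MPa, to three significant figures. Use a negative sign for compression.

249 MPa

Free thermal expansion αLΔT = 18.2e-6 · 7260 · -115 = -15.2 mm.
The walls impose strain ε = −(-15.2)/7260 = 2.0930e-03; σ = Eε = 119000 · 2.0930e-03 = 249.1 MPa.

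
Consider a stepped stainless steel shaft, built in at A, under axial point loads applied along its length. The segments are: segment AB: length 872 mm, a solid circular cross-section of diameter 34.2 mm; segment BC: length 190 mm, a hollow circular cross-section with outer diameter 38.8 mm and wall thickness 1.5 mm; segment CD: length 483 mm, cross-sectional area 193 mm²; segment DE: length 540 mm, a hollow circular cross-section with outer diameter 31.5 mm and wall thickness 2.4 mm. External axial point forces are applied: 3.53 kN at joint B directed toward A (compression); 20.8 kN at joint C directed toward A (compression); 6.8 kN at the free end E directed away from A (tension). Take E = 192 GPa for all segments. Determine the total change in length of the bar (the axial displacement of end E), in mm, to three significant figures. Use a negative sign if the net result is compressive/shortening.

0.0103 mm

Internal axial forces (sectioning from the free end, tension +): N_DE = 6.8 kN, N_CD = 6.8 kN, N_BC = -14 kN, N_AB = -17.53 kN.
A_AB = 918.6 mm².
A_BC = 175.8 mm².
A_DE = 219.4 mm².
δ_AB = -17530·872/(918.6·192000) = -0.08667 mm
δ_BC = -14000·190/(175.8·192000) = -0.07882 mm
δ_CD = 6800·483/(193·192000) = 0.08863 mm
δ_DE = 6800·540/(219.4·192000) = 0.08717 mm
δ = Σδ_i = 0.01031 mm.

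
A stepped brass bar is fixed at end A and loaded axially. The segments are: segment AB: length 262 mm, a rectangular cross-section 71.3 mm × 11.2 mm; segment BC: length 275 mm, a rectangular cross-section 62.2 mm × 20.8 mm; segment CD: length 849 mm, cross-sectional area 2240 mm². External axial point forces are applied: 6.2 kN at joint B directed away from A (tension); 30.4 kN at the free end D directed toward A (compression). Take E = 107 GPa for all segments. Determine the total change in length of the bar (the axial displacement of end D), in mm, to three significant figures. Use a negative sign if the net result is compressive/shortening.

-0.242 mm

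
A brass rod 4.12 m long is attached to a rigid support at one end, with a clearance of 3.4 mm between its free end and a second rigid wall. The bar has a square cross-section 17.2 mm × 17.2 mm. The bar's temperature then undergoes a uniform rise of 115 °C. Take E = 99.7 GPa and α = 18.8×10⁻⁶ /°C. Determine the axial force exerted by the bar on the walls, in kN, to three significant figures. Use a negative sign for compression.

Free thermal expansion αLΔT = 18.8e-6 · 4120 · 115 = 8.907 mm.
The walls engage after the gap closes; constrained expansion = 8.907 − 3.4 = 5.507 mm.
The walls impose strain ε = −(5.507)/4120 = -1.3368e-03; σ = Eε = 99700 · -1.3368e-03 = -133.3 MPa.
Wall reaction R = σ·A = -133.3·295.8 = -39430 N = -39.43 kN.

-39.4 kN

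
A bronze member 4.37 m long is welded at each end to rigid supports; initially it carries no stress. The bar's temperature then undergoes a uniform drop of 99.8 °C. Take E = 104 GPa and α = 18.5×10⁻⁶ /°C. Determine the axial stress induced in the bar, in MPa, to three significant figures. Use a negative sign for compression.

192 MPa

Free thermal expansion αLΔT = 18.5e-6 · 4370 · -99.8 = -8.068 mm.
The walls impose strain ε = −(-8.068)/4370 = 1.8463e-03; σ = Eε = 104000 · 1.8463e-03 = 192 MPa.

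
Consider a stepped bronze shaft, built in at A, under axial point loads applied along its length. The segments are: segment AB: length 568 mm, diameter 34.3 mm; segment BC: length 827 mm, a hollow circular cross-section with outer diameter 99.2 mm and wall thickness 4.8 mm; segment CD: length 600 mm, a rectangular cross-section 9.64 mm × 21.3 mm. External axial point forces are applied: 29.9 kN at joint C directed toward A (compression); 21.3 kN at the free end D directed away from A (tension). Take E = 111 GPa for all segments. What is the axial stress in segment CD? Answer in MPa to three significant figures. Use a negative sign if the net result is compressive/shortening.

Internal axial forces (sectioning from the free end, tension +): N_CD = 21.3 kN, N_BC = -8.6 kN, N_AB = -8.6 kN.
A_CD = 205.3 mm².
σ_CD = N_CD/A_CD = 21300/205.3 = 103.7 MPa.

104 MPa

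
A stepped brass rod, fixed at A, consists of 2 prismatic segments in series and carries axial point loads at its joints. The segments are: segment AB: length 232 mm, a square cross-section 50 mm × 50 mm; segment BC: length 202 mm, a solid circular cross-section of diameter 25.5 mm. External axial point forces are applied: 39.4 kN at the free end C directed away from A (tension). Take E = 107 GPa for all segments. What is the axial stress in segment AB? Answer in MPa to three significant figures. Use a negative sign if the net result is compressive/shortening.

15.8 MPa

Internal axial forces (sectioning from the free end, tension +): N_BC = 39.4 kN, N_AB = 39.4 kN.
A_AB = 2500 mm².
σ_AB = N_AB/A_AB = 39400/2500 = 15.76 MPa.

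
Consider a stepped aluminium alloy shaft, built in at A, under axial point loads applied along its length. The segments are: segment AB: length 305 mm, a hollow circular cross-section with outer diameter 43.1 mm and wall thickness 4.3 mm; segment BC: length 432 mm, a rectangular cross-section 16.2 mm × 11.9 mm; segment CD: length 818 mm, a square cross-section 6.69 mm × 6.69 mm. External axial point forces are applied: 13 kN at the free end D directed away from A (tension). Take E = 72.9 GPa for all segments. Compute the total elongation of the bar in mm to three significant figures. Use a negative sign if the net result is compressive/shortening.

3.76 mm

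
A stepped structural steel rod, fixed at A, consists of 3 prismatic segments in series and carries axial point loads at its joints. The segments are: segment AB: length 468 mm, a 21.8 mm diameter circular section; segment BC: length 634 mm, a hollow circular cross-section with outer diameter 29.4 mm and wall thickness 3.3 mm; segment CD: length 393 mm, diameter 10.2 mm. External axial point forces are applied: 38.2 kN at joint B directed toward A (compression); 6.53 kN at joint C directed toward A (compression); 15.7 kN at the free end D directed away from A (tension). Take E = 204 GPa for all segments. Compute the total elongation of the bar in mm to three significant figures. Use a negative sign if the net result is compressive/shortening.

0.297 mm

Internal axial forces (sectioning from the free end, tension +): N_CD = 15.7 kN, N_BC = 9.17 kN, N_AB = -29.03 kN.
A_AB = 373.3 mm².
A_BC = 270.6 mm².
A_CD = 81.71 mm².
δ_AB = -29030·468/(373.3·204000) = -0.1784 mm
δ_BC = 9170·634/(270.6·204000) = 0.1053 mm
δ_CD = 15700·393/(81.71·204000) = 0.3701 mm
δ = Σδ_i = 0.297 mm.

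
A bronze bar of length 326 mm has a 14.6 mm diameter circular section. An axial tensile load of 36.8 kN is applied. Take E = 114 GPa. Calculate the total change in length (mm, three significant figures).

A = 167.4 mm².
δ_mech = NL/(AE) = 36800·326/(167.4·114000) = 0.6286 mm.

0.629 mm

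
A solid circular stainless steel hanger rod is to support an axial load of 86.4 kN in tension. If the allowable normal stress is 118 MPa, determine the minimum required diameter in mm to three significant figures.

Required area A ≥ P/σ_allow = 86400/118 = 732.2 mm².
For a solid circular section, d ≥ √(4A/π) = 30.53 mm.

30.5 mm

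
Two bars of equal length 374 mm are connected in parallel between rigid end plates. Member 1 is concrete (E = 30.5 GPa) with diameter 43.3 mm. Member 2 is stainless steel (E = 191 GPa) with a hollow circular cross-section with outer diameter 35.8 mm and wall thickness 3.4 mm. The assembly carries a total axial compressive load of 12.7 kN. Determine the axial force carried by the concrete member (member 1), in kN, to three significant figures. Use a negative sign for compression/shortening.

-5.14 kN

A_1 = 1473 mm².
A_2 = 346.1 mm².
Equal strain + equilibrium ⇒ each member carries load in proportion to AE: A₁E₁ = 44910000 N, A₂E₂ = 66100000 N, ΣAE = 111000000 N.
F₁ = P·A₁E₁/ΣAE = -12700·44910000/111000000 = -5138 N.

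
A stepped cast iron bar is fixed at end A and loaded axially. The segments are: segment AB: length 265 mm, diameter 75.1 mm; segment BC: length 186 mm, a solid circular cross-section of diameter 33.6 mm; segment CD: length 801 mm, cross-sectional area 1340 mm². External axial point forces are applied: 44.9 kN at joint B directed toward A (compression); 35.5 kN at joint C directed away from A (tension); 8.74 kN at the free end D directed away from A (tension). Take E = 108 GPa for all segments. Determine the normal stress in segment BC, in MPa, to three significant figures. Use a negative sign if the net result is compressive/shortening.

49.9 MPa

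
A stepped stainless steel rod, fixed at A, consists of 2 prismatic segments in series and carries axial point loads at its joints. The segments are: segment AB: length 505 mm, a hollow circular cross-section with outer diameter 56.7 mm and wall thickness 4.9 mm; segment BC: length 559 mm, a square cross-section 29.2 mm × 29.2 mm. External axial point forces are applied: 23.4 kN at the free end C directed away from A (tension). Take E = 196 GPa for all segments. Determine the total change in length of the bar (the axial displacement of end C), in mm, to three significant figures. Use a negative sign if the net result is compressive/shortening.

0.154 mm

Internal axial forces (sectioning from the free end, tension +): N_BC = 23.4 kN, N_AB = 23.4 kN.
A_AB = 797.4 mm².
A_BC = 852.6 mm².
δ_AB = 23400·505/(797.4·196000) = 0.07561 mm
δ_BC = 23400·559/(852.6·196000) = 0.07827 mm
δ = Σδ_i = 0.1539 mm.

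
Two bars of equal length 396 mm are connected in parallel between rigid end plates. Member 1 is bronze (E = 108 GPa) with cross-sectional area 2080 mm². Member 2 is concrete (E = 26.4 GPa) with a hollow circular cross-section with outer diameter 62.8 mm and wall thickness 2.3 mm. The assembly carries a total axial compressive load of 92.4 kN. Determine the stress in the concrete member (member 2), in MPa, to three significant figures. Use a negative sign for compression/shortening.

A_2 = 437.2 mm².
Equal strain + equilibrium ⇒ each member carries load in proportion to AE: A₁E₁ = 224600000 N, A₂E₂ = 11540000 N, ΣAE = 236200000 N.
σ₂ = P·E₂/ΣAE = -92400·26400/236200000 = -10.33 MPa.

-10.3 MPa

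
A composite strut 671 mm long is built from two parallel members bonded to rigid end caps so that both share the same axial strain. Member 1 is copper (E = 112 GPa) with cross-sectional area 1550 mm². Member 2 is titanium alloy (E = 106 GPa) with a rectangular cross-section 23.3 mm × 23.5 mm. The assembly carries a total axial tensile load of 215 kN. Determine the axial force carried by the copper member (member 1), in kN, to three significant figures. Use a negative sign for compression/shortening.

161 kN

A_2 = 547.6 mm².
Equal strain + equilibrium ⇒ each member carries load in proportion to AE: A₁E₁ = 173600000 N, A₂E₂ = 58040000 N, ΣAE = 231600000 N.
F₁ = P·A₁E₁/ΣAE = 215000·173600000/231600000 = 161100 N.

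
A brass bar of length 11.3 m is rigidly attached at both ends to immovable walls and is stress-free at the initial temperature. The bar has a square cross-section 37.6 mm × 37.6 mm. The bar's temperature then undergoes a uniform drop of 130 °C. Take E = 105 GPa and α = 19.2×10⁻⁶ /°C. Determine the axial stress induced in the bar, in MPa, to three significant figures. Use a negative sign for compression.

262 MPa

Free thermal expansion αLΔT = 19.2e-6 · 11300 · -130 = -28.2 mm.
The walls impose strain ε = −(-28.2)/11300 = 2.4960e-03; σ = Eε = 105000 · 2.4960e-03 = 262.1 MPa.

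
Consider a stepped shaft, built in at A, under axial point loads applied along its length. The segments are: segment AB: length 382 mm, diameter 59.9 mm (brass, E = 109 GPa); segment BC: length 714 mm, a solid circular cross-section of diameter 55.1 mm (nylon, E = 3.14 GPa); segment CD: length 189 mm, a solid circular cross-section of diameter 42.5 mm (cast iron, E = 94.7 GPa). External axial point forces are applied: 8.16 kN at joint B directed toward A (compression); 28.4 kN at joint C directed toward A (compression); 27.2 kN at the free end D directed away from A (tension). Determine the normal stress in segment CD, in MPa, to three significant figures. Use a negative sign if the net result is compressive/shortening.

Internal axial forces (sectioning from the free end, tension +): N_CD = 27.2 kN, N_BC = -1.2 kN, N_AB = -9.36 kN.
A_CD = 1419 mm².
σ_CD = N_CD/A_CD = 27200/1419 = 19.17 MPa.

19.2 MPa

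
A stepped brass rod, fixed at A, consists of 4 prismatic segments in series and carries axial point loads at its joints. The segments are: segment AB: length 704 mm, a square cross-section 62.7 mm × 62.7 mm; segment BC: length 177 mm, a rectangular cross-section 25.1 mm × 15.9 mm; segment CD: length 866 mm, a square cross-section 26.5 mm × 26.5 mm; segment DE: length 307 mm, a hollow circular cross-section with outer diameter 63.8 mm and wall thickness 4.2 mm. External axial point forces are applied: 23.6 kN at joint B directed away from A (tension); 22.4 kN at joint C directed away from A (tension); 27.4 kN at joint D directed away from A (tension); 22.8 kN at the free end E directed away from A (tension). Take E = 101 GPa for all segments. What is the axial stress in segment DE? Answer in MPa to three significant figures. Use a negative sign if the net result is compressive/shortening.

29.0 MPa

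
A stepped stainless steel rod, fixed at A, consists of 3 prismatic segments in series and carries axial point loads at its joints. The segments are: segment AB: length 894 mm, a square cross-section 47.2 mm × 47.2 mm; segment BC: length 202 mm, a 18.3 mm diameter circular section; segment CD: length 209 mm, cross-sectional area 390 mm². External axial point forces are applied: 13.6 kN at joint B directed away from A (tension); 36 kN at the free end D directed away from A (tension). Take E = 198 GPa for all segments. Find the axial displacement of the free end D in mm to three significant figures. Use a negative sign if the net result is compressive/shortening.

Internal axial forces (sectioning from the free end, tension +): N_CD = 36 kN, N_BC = 36 kN, N_AB = 49.6 kN.
A_AB = 2228 mm².
A_BC = 263 mm².
δ_AB = 49600·894/(2228·198000) = 0.1005 mm
δ_BC = 36000·202/(263·198000) = 0.1396 mm
δ_CD = 36000·209/(390·198000) = 0.09744 mm
δ = Σδ_i = 0.3376 mm.

0.338 mm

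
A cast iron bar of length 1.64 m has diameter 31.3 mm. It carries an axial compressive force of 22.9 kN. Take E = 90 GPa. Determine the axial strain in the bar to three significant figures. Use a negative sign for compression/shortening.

A = 769.4 mm².
σ = N/A = -29.76 MPa; ε = σ/E = -29.76/90000 = -3.307e-04.

-3.31e-04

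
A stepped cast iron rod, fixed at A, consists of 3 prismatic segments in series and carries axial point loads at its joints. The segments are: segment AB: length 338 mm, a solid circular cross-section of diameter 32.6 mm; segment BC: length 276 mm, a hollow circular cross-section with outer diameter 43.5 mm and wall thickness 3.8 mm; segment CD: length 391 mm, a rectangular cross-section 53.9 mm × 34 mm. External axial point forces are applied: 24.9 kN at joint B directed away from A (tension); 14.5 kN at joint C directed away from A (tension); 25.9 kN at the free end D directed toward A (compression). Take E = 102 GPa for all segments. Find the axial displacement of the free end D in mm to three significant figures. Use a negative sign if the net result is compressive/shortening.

-0.0657 mm

Internal axial forces (sectioning from the free end, tension +): N_CD = -25.9 kN, N_BC = -11.4 kN, N_AB = 13.5 kN.
A_AB = 834.7 mm².
A_BC = 473.9 mm².
A_CD = 1833 mm².
δ_AB = 13500·338/(834.7·102000) = 0.0536 mm
δ_BC = -11400·276/(473.9·102000) = -0.06509 mm
δ_CD = -25900·391/(1833·102000) = -0.05418 mm
δ = Σδ_i = -0.06567 mm.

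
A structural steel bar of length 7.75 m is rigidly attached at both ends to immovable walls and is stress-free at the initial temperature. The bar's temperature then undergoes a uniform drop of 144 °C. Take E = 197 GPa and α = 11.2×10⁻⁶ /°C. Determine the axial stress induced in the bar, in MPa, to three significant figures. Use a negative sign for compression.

318 MPa

Free thermal expansion αLΔT = 11.2e-6 · 7750 · -144 = -12.5 mm.
The walls impose strain ε = −(-12.5)/7750 = 1.6128e-03; σ = Eε = 197000 · 1.6128e-03 = 317.7 MPa.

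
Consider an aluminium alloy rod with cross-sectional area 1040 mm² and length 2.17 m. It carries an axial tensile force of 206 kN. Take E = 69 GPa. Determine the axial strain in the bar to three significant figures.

0.00287

σ = N/A = 198.1 MPa; ε = σ/E = 198.1/69000 = 2.871e-03.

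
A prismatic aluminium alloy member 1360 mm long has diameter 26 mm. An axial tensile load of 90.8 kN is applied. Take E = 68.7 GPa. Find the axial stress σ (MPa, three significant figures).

A = 530.9 mm².
σ = N/A = 90800/530.9 = 171 MPa.

171 MPa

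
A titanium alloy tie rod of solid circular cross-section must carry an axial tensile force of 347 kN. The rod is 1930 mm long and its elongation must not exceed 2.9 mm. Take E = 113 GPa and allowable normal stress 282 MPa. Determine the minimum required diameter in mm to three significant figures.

51.0 mm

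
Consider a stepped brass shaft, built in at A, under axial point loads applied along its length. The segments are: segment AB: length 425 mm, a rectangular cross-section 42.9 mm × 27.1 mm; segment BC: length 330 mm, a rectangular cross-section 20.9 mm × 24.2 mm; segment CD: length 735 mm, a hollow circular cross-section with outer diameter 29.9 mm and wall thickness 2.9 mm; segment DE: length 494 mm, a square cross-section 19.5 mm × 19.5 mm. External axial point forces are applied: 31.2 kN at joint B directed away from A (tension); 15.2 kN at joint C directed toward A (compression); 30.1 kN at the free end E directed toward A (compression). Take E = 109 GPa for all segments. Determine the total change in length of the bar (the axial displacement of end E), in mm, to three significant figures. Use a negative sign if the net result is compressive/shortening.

-1.50 mm

Internal axial forces (sectioning from the free end, tension +): N_DE = -30.1 kN, N_CD = -30.1 kN, N_BC = -45.3 kN, N_AB = -14.1 kN.
A_AB = 1163 mm².
A_BC = 505.8 mm².
A_CD = 246 mm².
A_DE = 380.2 mm².
δ_AB = -14100·425/(1163·109000) = -0.04729 mm
δ_BC = -45300·330/(505.8·109000) = -0.2712 mm
δ_CD = -30100·735/(246·109000) = -0.8251 mm
δ_DE = -30100·494/(380.2·109000) = -0.3588 mm
δ = Σδ_i = -1.502 mm.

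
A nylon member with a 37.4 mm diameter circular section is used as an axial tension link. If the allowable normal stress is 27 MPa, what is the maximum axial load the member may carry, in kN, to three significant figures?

29.7 kN

A = 1099 mm².
P_max = σ_allow · A = 27 · 1099 = 29660 N = 29.66 kN.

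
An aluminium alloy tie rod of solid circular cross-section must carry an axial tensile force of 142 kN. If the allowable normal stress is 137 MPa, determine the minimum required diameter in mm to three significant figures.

36.3 mm

Required area A ≥ P/σ_allow = 142000/137 = 1036 mm².
For a solid circular section, d ≥ √(4A/π) = 36.33 mm.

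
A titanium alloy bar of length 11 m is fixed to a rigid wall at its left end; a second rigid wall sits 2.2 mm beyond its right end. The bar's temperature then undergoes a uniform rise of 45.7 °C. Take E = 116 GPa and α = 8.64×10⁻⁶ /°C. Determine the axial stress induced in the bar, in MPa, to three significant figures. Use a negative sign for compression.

-22.6 MPa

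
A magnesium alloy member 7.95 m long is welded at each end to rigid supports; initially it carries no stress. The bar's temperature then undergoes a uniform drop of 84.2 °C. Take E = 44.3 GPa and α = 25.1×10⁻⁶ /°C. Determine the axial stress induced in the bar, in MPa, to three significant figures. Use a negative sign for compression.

93.6 MPa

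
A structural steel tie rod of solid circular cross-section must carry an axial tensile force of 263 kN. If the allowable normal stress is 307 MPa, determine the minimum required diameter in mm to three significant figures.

Required area A ≥ P/σ_allow = 263000/307 = 856.7 mm².
For a solid circular section, d ≥ √(4A/π) = 33.03 mm.

33.0 mm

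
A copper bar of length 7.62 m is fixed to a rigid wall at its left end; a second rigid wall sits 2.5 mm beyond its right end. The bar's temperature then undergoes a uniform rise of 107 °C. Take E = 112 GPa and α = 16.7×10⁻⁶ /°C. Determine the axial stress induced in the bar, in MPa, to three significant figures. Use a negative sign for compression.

Free thermal expansion αLΔT = 16.7e-6 · 7620 · 107 = 13.62 mm.
The walls engage after the gap closes; constrained expansion = 13.62 − 2.5 = 11.12 mm.
The walls impose strain ε = −(11.12)/7620 = -1.4588e-03; σ = Eε = 112000 · -1.4588e-03 = -163.4 MPa.

-163 MPa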